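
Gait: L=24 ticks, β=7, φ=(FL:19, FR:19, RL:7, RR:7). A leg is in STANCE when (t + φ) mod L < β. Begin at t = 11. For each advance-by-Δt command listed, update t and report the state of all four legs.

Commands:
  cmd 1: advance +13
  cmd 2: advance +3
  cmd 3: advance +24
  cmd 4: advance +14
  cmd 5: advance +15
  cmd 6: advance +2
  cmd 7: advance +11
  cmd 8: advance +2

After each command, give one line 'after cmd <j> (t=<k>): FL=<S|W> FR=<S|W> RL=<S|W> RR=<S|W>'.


start t=11: FL=S FR=S RL=W RR=W
cmd 1: advance +13 → t=24, phase=(19,19,7,7) → FL=W FR=W RL=W RR=W
cmd 2: advance +3 → t=27, phase=(22,22,10,10) → FL=W FR=W RL=W RR=W
cmd 3: advance +24 → t=51, phase=(22,22,10,10) → FL=W FR=W RL=W RR=W
cmd 4: advance +14 → t=65, phase=(12,12,0,0) → FL=W FR=W RL=S RR=S
cmd 5: advance +15 → t=80, phase=(3,3,15,15) → FL=S FR=S RL=W RR=W
cmd 6: advance +2 → t=82, phase=(5,5,17,17) → FL=S FR=S RL=W RR=W
cmd 7: advance +11 → t=93, phase=(16,16,4,4) → FL=W FR=W RL=S RR=S
cmd 8: advance +2 → t=95, phase=(18,18,6,6) → FL=W FR=W RL=S RR=S

after cmd 1 (t=24): FL=W FR=W RL=W RR=W
after cmd 2 (t=27): FL=W FR=W RL=W RR=W
after cmd 3 (t=51): FL=W FR=W RL=W RR=W
after cmd 4 (t=65): FL=W FR=W RL=S RR=S
after cmd 5 (t=80): FL=S FR=S RL=W RR=W
after cmd 6 (t=82): FL=S FR=S RL=W RR=W
after cmd 7 (t=93): FL=W FR=W RL=S RR=S
after cmd 8 (t=95): FL=W FR=W RL=S RR=S


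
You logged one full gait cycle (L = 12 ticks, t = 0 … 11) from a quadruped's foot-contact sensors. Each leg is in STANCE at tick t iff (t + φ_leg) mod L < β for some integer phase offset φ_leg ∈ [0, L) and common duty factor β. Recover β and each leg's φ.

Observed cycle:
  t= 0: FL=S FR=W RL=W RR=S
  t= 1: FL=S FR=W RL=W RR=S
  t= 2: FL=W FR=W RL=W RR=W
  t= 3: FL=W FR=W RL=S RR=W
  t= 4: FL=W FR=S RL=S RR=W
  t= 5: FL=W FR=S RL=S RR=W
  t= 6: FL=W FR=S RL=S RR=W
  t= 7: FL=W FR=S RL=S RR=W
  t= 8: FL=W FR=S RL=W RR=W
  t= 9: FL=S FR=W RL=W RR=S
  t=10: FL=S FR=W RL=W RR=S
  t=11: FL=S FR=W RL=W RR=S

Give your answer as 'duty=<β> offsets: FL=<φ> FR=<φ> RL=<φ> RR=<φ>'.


duty β = stance ticks per leg = 5
FL: stance ticks = 5; W→S at t=9 → φ=3
FR: stance ticks = 5; W→S at t=4 → φ=8
RL: stance ticks = 5; W→S at t=3 → φ=9
RR: stance ticks = 5; W→S at t=9 → φ=3

duty=5 offsets: FL=3 FR=8 RL=9 RR=3


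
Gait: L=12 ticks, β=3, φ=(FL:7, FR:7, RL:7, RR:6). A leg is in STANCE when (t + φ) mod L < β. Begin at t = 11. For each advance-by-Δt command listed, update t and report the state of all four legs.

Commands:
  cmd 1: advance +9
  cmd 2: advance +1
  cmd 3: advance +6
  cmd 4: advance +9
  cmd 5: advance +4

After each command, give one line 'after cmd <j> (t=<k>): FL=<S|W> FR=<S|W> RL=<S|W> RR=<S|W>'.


start t=11: FL=W FR=W RL=W RR=W
cmd 1: advance +9 → t=20, phase=(3,3,3,2) → FL=W FR=W RL=W RR=S
cmd 2: advance +1 → t=21, phase=(4,4,4,3) → FL=W FR=W RL=W RR=W
cmd 3: advance +6 → t=27, phase=(10,10,10,9) → FL=W FR=W RL=W RR=W
cmd 4: advance +9 → t=36, phase=(7,7,7,6) → FL=W FR=W RL=W RR=W
cmd 5: advance +4 → t=40, phase=(11,11,11,10) → FL=W FR=W RL=W RR=W

after cmd 1 (t=20): FL=W FR=W RL=W RR=S
after cmd 2 (t=21): FL=W FR=W RL=W RR=W
after cmd 3 (t=27): FL=W FR=W RL=W RR=W
after cmd 4 (t=36): FL=W FR=W RL=W RR=W
after cmd 5 (t=40): FL=W FR=W RL=W RR=W


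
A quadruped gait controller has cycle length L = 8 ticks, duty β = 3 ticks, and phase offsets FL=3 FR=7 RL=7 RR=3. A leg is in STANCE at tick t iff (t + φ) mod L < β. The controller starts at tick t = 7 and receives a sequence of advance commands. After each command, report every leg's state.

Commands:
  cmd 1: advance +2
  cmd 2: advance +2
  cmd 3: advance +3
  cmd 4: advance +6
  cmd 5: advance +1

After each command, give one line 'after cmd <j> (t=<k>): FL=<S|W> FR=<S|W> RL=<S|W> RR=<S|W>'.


after cmd 1 (t=9): FL=W FR=S RL=S RR=W
after cmd 2 (t=11): FL=W FR=S RL=S RR=W
after cmd 3 (t=14): FL=S FR=W RL=W RR=S
after cmd 4 (t=20): FL=W FR=W RL=W RR=W
after cmd 5 (t=21): FL=S FR=W RL=W RR=S

start t=7: FL=S FR=W RL=W RR=S
cmd 1: advance +2 → t=9, phase=(4,0,0,4) → FL=W FR=S RL=S RR=W
cmd 2: advance +2 → t=11, phase=(6,2,2,6) → FL=W FR=S RL=S RR=W
cmd 3: advance +3 → t=14, phase=(1,5,5,1) → FL=S FR=W RL=W RR=S
cmd 4: advance +6 → t=20, phase=(7,3,3,7) → FL=W FR=W RL=W RR=W
cmd 5: advance +1 → t=21, phase=(0,4,4,0) → FL=S FR=W RL=W RR=S


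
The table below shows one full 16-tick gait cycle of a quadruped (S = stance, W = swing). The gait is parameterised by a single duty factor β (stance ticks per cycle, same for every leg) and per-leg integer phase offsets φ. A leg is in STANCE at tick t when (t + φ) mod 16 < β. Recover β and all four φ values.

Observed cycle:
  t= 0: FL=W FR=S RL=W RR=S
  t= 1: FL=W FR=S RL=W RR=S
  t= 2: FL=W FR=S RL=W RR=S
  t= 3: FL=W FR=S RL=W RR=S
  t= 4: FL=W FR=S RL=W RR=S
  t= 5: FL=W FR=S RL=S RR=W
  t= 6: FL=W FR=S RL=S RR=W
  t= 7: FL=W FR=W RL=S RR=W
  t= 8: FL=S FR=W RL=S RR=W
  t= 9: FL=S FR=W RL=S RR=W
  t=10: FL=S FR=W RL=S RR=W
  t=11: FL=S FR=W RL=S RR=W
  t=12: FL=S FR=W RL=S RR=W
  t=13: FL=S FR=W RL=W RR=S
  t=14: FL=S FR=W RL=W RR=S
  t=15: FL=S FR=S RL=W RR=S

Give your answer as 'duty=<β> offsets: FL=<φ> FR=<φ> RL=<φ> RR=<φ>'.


duty β = stance ticks per leg = 8
FL: stance ticks = 8; W→S at t=8 → φ=8
FR: stance ticks = 8; W→S at t=15 → φ=1
RL: stance ticks = 8; W→S at t=5 → φ=11
RR: stance ticks = 8; W→S at t=13 → φ=3

duty=8 offsets: FL=8 FR=1 RL=11 RR=3


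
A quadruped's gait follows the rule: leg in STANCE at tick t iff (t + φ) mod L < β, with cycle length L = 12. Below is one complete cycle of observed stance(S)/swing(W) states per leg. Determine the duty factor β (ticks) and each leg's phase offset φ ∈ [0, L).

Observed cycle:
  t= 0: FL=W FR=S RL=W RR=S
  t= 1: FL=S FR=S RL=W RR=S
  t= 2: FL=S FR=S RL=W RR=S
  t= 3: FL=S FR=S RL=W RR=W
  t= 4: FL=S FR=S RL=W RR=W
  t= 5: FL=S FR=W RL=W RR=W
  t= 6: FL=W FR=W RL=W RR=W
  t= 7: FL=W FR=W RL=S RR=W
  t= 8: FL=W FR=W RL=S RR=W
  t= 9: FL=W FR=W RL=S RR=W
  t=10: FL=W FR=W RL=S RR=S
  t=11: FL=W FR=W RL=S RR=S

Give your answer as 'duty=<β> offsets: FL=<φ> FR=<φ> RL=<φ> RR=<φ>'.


duty β = stance ticks per leg = 5
FL: stance ticks = 5; W→S at t=1 → φ=11
FR: stance ticks = 5; W→S at t=0 → φ=0
RL: stance ticks = 5; W→S at t=7 → φ=5
RR: stance ticks = 5; W→S at t=10 → φ=2

duty=5 offsets: FL=11 FR=0 RL=5 RR=2


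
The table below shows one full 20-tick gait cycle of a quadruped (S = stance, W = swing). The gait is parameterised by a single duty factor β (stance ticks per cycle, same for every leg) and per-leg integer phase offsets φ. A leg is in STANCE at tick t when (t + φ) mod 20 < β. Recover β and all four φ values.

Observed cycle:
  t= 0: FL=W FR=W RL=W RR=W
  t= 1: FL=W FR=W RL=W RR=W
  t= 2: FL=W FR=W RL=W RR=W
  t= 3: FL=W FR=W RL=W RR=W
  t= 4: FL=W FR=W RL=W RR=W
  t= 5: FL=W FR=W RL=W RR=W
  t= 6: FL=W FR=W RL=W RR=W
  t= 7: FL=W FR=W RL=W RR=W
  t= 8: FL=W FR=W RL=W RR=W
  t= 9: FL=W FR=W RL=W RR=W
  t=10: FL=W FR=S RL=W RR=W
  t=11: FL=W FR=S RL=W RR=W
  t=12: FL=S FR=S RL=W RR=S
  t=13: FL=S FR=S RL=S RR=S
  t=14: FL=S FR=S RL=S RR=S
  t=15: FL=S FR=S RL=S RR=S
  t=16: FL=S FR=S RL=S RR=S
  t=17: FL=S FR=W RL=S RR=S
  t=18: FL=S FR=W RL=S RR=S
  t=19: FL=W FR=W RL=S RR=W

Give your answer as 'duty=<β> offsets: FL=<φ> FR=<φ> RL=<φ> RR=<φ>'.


duty β = stance ticks per leg = 7
FL: stance ticks = 7; W→S at t=12 → φ=8
FR: stance ticks = 7; W→S at t=10 → φ=10
RL: stance ticks = 7; W→S at t=13 → φ=7
RR: stance ticks = 7; W→S at t=12 → φ=8

duty=7 offsets: FL=8 FR=10 RL=7 RR=8


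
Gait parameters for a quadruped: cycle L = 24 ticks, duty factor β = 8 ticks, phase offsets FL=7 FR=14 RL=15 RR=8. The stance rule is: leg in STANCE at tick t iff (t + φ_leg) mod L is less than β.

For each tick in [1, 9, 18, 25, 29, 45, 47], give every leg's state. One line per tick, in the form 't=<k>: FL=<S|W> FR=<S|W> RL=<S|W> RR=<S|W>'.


t=1: phase=(8,15,16,9) vs β=8 → FL=W FR=W RL=W RR=W
t=9: phase=(16,23,0,17) vs β=8 → FL=W FR=W RL=S RR=W
t=18: phase=(1,8,9,2) vs β=8 → FL=S FR=W RL=W RR=S
t=25: phase=(8,15,16,9) vs β=8 → FL=W FR=W RL=W RR=W
t=29: phase=(12,19,20,13) vs β=8 → FL=W FR=W RL=W RR=W
t=45: phase=(4,11,12,5) vs β=8 → FL=S FR=W RL=W RR=S
t=47: phase=(6,13,14,7) vs β=8 → FL=S FR=W RL=W RR=S

t=1: FL=W FR=W RL=W RR=W
t=9: FL=W FR=W RL=S RR=W
t=18: FL=S FR=W RL=W RR=S
t=25: FL=W FR=W RL=W RR=W
t=29: FL=W FR=W RL=W RR=W
t=45: FL=S FR=W RL=W RR=S
t=47: FL=S FR=W RL=W RR=S


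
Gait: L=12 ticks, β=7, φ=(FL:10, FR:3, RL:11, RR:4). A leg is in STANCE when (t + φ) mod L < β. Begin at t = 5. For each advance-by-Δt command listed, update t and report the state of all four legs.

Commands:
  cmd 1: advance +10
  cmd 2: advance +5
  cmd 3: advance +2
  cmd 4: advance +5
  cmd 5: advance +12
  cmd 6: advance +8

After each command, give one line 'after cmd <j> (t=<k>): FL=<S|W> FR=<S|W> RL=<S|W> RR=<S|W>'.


after cmd 1 (t=15): FL=S FR=S RL=S RR=W
after cmd 2 (t=20): FL=S FR=W RL=W RR=S
after cmd 3 (t=22): FL=W FR=S RL=W RR=S
after cmd 4 (t=27): FL=S FR=S RL=S RR=W
after cmd 5 (t=39): FL=S FR=S RL=S RR=W
after cmd 6 (t=47): FL=W FR=S RL=W RR=S

start t=5: FL=S FR=W RL=S RR=W
cmd 1: advance +10 → t=15, phase=(1,6,2,7) → FL=S FR=S RL=S RR=W
cmd 2: advance +5 → t=20, phase=(6,11,7,0) → FL=S FR=W RL=W RR=S
cmd 3: advance +2 → t=22, phase=(8,1,9,2) → FL=W FR=S RL=W RR=S
cmd 4: advance +5 → t=27, phase=(1,6,2,7) → FL=S FR=S RL=S RR=W
cmd 5: advance +12 → t=39, phase=(1,6,2,7) → FL=S FR=S RL=S RR=W
cmd 6: advance +8 → t=47, phase=(9,2,10,3) → FL=W FR=S RL=W RR=S


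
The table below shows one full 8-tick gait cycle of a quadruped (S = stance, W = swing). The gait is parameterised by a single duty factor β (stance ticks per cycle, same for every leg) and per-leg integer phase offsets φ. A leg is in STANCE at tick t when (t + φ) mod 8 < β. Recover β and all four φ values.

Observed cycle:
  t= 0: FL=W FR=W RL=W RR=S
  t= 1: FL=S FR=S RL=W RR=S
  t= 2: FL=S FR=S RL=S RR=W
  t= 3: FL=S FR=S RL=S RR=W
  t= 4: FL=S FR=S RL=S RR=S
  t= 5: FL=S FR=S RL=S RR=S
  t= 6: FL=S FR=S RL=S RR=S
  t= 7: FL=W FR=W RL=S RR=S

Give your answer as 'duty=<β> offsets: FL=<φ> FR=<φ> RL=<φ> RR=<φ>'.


duty=6 offsets: FL=7 FR=7 RL=6 RR=4

duty β = stance ticks per leg = 6
FL: stance ticks = 6; W→S at t=1 → φ=7
FR: stance ticks = 6; W→S at t=1 → φ=7
RL: stance ticks = 6; W→S at t=2 → φ=6
RR: stance ticks = 6; W→S at t=4 → φ=4


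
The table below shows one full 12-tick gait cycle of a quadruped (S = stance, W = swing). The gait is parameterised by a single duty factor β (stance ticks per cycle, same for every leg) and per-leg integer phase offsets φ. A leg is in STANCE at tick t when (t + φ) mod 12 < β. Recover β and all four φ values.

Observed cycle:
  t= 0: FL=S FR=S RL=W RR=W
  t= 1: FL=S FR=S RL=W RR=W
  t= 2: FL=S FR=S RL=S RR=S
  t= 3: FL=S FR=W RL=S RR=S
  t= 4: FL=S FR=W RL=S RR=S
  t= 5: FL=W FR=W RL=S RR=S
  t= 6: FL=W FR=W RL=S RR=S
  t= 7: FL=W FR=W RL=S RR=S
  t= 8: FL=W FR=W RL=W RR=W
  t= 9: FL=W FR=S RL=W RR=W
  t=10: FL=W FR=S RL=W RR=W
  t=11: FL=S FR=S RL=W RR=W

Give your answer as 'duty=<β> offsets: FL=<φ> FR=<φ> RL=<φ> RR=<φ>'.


duty=6 offsets: FL=1 FR=3 RL=10 RR=10

duty β = stance ticks per leg = 6
FL: stance ticks = 6; W→S at t=11 → φ=1
FR: stance ticks = 6; W→S at t=9 → φ=3
RL: stance ticks = 6; W→S at t=2 → φ=10
RR: stance ticks = 6; W→S at t=2 → φ=10


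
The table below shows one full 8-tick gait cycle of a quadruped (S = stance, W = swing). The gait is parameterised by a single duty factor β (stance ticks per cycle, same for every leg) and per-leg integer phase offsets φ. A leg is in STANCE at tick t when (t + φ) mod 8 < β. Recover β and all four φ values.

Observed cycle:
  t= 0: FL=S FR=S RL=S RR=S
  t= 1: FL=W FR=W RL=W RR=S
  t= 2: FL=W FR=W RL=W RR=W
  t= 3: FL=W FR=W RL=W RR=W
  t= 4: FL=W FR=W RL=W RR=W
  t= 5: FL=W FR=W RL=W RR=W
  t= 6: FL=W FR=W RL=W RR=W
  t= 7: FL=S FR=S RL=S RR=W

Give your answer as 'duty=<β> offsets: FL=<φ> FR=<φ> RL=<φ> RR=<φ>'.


duty=2 offsets: FL=1 FR=1 RL=1 RR=0

duty β = stance ticks per leg = 2
FL: stance ticks = 2; W→S at t=7 → φ=1
FR: stance ticks = 2; W→S at t=7 → φ=1
RL: stance ticks = 2; W→S at t=7 → φ=1
RR: stance ticks = 2; W→S at t=0 → φ=0


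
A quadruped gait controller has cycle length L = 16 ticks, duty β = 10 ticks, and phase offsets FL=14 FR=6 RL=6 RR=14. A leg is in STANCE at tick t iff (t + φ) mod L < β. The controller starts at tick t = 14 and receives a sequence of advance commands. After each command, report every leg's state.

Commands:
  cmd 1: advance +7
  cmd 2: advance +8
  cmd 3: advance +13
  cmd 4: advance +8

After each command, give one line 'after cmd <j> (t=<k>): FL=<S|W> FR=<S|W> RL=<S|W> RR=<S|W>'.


after cmd 1 (t=21): FL=S FR=W RL=W RR=S
after cmd 2 (t=29): FL=W FR=S RL=S RR=W
after cmd 3 (t=42): FL=S FR=S RL=S RR=S
after cmd 4 (t=50): FL=S FR=S RL=S RR=S

start t=14: FL=W FR=S RL=S RR=W
cmd 1: advance +7 → t=21, phase=(3,11,11,3) → FL=S FR=W RL=W RR=S
cmd 2: advance +8 → t=29, phase=(11,3,3,11) → FL=W FR=S RL=S RR=W
cmd 3: advance +13 → t=42, phase=(8,0,0,8) → FL=S FR=S RL=S RR=S
cmd 4: advance +8 → t=50, phase=(0,8,8,0) → FL=S FR=S RL=S RR=S


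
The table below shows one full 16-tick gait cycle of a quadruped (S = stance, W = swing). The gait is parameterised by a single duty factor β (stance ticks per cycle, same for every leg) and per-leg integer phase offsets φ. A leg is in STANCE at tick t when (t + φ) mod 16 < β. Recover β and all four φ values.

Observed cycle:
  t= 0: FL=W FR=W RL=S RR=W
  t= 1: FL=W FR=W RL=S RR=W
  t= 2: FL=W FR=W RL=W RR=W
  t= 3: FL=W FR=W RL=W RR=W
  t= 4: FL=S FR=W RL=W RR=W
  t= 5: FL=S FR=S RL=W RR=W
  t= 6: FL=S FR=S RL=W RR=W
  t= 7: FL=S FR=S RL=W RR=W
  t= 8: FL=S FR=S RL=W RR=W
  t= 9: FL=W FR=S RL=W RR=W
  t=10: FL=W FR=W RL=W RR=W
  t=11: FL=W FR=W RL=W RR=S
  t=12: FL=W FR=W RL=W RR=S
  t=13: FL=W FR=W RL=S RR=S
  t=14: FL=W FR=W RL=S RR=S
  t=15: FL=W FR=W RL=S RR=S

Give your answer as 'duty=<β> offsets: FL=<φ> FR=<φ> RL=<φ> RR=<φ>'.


duty=5 offsets: FL=12 FR=11 RL=3 RR=5

duty β = stance ticks per leg = 5
FL: stance ticks = 5; W→S at t=4 → φ=12
FR: stance ticks = 5; W→S at t=5 → φ=11
RL: stance ticks = 5; W→S at t=13 → φ=3
RR: stance ticks = 5; W→S at t=11 → φ=5


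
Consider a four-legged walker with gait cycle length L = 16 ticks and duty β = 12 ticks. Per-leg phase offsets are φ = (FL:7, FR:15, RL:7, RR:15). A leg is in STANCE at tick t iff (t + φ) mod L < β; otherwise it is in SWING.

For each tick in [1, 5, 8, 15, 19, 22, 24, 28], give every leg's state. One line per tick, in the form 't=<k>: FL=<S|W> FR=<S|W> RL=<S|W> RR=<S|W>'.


t=1: phase=(8,0,8,0) vs β=12 → FL=S FR=S RL=S RR=S
t=5: phase=(12,4,12,4) vs β=12 → FL=W FR=S RL=W RR=S
t=8: phase=(15,7,15,7) vs β=12 → FL=W FR=S RL=W RR=S
t=15: phase=(6,14,6,14) vs β=12 → FL=S FR=W RL=S RR=W
t=19: phase=(10,2,10,2) vs β=12 → FL=S FR=S RL=S RR=S
t=22: phase=(13,5,13,5) vs β=12 → FL=W FR=S RL=W RR=S
t=24: phase=(15,7,15,7) vs β=12 → FL=W FR=S RL=W RR=S
t=28: phase=(3,11,3,11) vs β=12 → FL=S FR=S RL=S RR=S

t=1: FL=S FR=S RL=S RR=S
t=5: FL=W FR=S RL=W RR=S
t=8: FL=W FR=S RL=W RR=S
t=15: FL=S FR=W RL=S RR=W
t=19: FL=S FR=S RL=S RR=S
t=22: FL=W FR=S RL=W RR=S
t=24: FL=W FR=S RL=W RR=S
t=28: FL=S FR=S RL=S RR=S


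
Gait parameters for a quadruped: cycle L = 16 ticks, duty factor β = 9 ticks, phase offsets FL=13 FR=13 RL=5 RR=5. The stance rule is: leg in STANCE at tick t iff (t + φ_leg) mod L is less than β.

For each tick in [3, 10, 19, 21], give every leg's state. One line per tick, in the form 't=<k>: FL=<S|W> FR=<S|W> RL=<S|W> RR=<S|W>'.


t=3: FL=S FR=S RL=S RR=S
t=10: FL=S FR=S RL=W RR=W
t=19: FL=S FR=S RL=S RR=S
t=21: FL=S FR=S RL=W RR=W

t=3: phase=(0,0,8,8) vs β=9 → FL=S FR=S RL=S RR=S
t=10: phase=(7,7,15,15) vs β=9 → FL=S FR=S RL=W RR=W
t=19: phase=(0,0,8,8) vs β=9 → FL=S FR=S RL=S RR=S
t=21: phase=(2,2,10,10) vs β=9 → FL=S FR=S RL=W RR=W


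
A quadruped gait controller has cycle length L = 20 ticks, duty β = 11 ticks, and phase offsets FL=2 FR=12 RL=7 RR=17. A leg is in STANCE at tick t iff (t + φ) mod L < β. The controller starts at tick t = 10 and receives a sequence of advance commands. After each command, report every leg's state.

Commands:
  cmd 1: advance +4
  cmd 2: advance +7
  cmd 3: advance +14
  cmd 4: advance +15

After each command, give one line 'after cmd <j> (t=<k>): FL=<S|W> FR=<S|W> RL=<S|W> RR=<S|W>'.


start t=10: FL=W FR=S RL=W RR=S
cmd 1: advance +4 → t=14, phase=(16,6,1,11) → FL=W FR=S RL=S RR=W
cmd 2: advance +7 → t=21, phase=(3,13,8,18) → FL=S FR=W RL=S RR=W
cmd 3: advance +14 → t=35, phase=(17,7,2,12) → FL=W FR=S RL=S RR=W
cmd 4: advance +15 → t=50, phase=(12,2,17,7) → FL=W FR=S RL=W RR=S

after cmd 1 (t=14): FL=W FR=S RL=S RR=W
after cmd 2 (t=21): FL=S FR=W RL=S RR=W
after cmd 3 (t=35): FL=W FR=S RL=S RR=W
after cmd 4 (t=50): FL=W FR=S RL=W RR=S


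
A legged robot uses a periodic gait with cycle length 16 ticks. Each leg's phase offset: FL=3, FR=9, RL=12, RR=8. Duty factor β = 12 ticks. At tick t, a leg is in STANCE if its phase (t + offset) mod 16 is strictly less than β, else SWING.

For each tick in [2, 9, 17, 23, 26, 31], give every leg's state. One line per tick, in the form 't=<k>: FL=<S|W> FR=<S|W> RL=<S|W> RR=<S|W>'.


t=2: phase=(5,11,14,10) vs β=12 → FL=S FR=S RL=W RR=S
t=9: phase=(12,2,5,1) vs β=12 → FL=W FR=S RL=S RR=S
t=17: phase=(4,10,13,9) vs β=12 → FL=S FR=S RL=W RR=S
t=23: phase=(10,0,3,15) vs β=12 → FL=S FR=S RL=S RR=W
t=26: phase=(13,3,6,2) vs β=12 → FL=W FR=S RL=S RR=S
t=31: phase=(2,8,11,7) vs β=12 → FL=S FR=S RL=S RR=S

t=2: FL=S FR=S RL=W RR=S
t=9: FL=W FR=S RL=S RR=S
t=17: FL=S FR=S RL=W RR=S
t=23: FL=S FR=S RL=S RR=W
t=26: FL=W FR=S RL=S RR=S
t=31: FL=S FR=S RL=S RR=S


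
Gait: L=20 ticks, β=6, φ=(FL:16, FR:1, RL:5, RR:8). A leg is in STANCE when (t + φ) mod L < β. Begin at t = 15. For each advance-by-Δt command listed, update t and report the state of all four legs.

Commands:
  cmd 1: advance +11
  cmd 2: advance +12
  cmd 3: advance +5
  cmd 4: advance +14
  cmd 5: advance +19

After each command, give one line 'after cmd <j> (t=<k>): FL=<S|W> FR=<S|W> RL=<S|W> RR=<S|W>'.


start t=15: FL=W FR=W RL=S RR=S
cmd 1: advance +11 → t=26, phase=(2,7,11,14) → FL=S FR=W RL=W RR=W
cmd 2: advance +12 → t=38, phase=(14,19,3,6) → FL=W FR=W RL=S RR=W
cmd 3: advance +5 → t=43, phase=(19,4,8,11) → FL=W FR=S RL=W RR=W
cmd 4: advance +14 → t=57, phase=(13,18,2,5) → FL=W FR=W RL=S RR=S
cmd 5: advance +19 → t=76, phase=(12,17,1,4) → FL=W FR=W RL=S RR=S

after cmd 1 (t=26): FL=S FR=W RL=W RR=W
after cmd 2 (t=38): FL=W FR=W RL=S RR=W
after cmd 3 (t=43): FL=W FR=S RL=W RR=W
after cmd 4 (t=57): FL=W FR=W RL=S RR=S
after cmd 5 (t=76): FL=W FR=W RL=S RR=S


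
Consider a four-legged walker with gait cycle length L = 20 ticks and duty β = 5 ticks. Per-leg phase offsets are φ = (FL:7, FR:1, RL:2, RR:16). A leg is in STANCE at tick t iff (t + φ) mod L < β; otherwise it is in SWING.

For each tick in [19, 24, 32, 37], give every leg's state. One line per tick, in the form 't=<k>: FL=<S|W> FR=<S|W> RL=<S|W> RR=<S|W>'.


t=19: phase=(6,0,1,15) vs β=5 → FL=W FR=S RL=S RR=W
t=24: phase=(11,5,6,0) vs β=5 → FL=W FR=W RL=W RR=S
t=32: phase=(19,13,14,8) vs β=5 → FL=W FR=W RL=W RR=W
t=37: phase=(4,18,19,13) vs β=5 → FL=S FR=W RL=W RR=W

t=19: FL=W FR=S RL=S RR=W
t=24: FL=W FR=W RL=W RR=S
t=32: FL=W FR=W RL=W RR=W
t=37: FL=S FR=W RL=W RR=W


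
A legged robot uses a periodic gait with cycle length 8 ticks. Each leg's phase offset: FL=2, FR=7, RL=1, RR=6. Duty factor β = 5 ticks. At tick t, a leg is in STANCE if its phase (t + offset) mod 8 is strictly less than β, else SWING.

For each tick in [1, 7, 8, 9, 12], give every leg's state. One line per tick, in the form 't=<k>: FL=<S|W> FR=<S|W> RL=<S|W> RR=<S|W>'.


t=1: phase=(3,0,2,7) vs β=5 → FL=S FR=S RL=S RR=W
t=7: phase=(1,6,0,5) vs β=5 → FL=S FR=W RL=S RR=W
t=8: phase=(2,7,1,6) vs β=5 → FL=S FR=W RL=S RR=W
t=9: phase=(3,0,2,7) vs β=5 → FL=S FR=S RL=S RR=W
t=12: phase=(6,3,5,2) vs β=5 → FL=W FR=S RL=W RR=S

t=1: FL=S FR=S RL=S RR=W
t=7: FL=S FR=W RL=S RR=W
t=8: FL=S FR=W RL=S RR=W
t=9: FL=S FR=S RL=S RR=W
t=12: FL=W FR=S RL=W RR=S


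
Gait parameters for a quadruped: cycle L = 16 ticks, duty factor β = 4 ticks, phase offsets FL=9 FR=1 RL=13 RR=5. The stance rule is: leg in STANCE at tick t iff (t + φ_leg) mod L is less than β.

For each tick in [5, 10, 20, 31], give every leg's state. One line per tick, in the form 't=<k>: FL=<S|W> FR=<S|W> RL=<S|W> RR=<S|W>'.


t=5: FL=W FR=W RL=S RR=W
t=10: FL=S FR=W RL=W RR=W
t=20: FL=W FR=W RL=S RR=W
t=31: FL=W FR=S RL=W RR=W

t=5: phase=(14,6,2,10) vs β=4 → FL=W FR=W RL=S RR=W
t=10: phase=(3,11,7,15) vs β=4 → FL=S FR=W RL=W RR=W
t=20: phase=(13,5,1,9) vs β=4 → FL=W FR=W RL=S RR=W
t=31: phase=(8,0,12,4) vs β=4 → FL=W FR=S RL=W RR=W


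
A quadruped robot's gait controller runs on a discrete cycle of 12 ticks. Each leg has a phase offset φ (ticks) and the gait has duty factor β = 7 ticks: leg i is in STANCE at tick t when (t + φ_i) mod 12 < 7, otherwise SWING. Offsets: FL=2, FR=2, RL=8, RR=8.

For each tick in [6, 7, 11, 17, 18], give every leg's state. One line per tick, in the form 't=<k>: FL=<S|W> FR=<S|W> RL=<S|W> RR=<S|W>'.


t=6: phase=(8,8,2,2) vs β=7 → FL=W FR=W RL=S RR=S
t=7: phase=(9,9,3,3) vs β=7 → FL=W FR=W RL=S RR=S
t=11: phase=(1,1,7,7) vs β=7 → FL=S FR=S RL=W RR=W
t=17: phase=(7,7,1,1) vs β=7 → FL=W FR=W RL=S RR=S
t=18: phase=(8,8,2,2) vs β=7 → FL=W FR=W RL=S RR=S

t=6: FL=W FR=W RL=S RR=S
t=7: FL=W FR=W RL=S RR=S
t=11: FL=S FR=S RL=W RR=W
t=17: FL=W FR=W RL=S RR=S
t=18: FL=W FR=W RL=S RR=S


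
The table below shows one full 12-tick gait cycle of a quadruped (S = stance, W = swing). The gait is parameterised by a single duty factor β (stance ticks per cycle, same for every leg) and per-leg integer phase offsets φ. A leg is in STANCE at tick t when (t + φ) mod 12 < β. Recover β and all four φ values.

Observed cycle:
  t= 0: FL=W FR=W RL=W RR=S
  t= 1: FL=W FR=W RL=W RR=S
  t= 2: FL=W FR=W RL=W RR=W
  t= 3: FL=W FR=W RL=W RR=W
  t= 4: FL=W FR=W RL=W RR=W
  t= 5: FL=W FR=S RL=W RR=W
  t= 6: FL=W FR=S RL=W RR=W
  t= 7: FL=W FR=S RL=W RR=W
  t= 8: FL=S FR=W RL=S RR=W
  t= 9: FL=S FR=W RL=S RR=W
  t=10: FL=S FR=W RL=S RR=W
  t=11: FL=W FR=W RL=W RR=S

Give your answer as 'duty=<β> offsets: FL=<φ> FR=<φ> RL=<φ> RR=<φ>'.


duty β = stance ticks per leg = 3
FL: stance ticks = 3; W→S at t=8 → φ=4
FR: stance ticks = 3; W→S at t=5 → φ=7
RL: stance ticks = 3; W→S at t=8 → φ=4
RR: stance ticks = 3; W→S at t=11 → φ=1

duty=3 offsets: FL=4 FR=7 RL=4 RR=1


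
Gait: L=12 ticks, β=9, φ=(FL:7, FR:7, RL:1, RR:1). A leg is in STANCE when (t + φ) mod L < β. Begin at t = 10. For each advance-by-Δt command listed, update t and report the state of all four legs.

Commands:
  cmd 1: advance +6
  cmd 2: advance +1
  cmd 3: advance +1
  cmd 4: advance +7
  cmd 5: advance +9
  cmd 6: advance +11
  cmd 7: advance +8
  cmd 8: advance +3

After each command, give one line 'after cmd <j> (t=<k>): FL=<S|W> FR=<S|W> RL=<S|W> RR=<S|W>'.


start t=10: FL=S FR=S RL=W RR=W
cmd 1: advance +6 → t=16, phase=(11,11,5,5) → FL=W FR=W RL=S RR=S
cmd 2: advance +1 → t=17, phase=(0,0,6,6) → FL=S FR=S RL=S RR=S
cmd 3: advance +1 → t=18, phase=(1,1,7,7) → FL=S FR=S RL=S RR=S
cmd 4: advance +7 → t=25, phase=(8,8,2,2) → FL=S FR=S RL=S RR=S
cmd 5: advance +9 → t=34, phase=(5,5,11,11) → FL=S FR=S RL=W RR=W
cmd 6: advance +11 → t=45, phase=(4,4,10,10) → FL=S FR=S RL=W RR=W
cmd 7: advance +8 → t=53, phase=(0,0,6,6) → FL=S FR=S RL=S RR=S
cmd 8: advance +3 → t=56, phase=(3,3,9,9) → FL=S FR=S RL=W RR=W

after cmd 1 (t=16): FL=W FR=W RL=S RR=S
after cmd 2 (t=17): FL=S FR=S RL=S RR=S
after cmd 3 (t=18): FL=S FR=S RL=S RR=S
after cmd 4 (t=25): FL=S FR=S RL=S RR=S
after cmd 5 (t=34): FL=S FR=S RL=W RR=W
after cmd 6 (t=45): FL=S FR=S RL=W RR=W
after cmd 7 (t=53): FL=S FR=S RL=S RR=S
after cmd 8 (t=56): FL=S FR=S RL=W RR=W


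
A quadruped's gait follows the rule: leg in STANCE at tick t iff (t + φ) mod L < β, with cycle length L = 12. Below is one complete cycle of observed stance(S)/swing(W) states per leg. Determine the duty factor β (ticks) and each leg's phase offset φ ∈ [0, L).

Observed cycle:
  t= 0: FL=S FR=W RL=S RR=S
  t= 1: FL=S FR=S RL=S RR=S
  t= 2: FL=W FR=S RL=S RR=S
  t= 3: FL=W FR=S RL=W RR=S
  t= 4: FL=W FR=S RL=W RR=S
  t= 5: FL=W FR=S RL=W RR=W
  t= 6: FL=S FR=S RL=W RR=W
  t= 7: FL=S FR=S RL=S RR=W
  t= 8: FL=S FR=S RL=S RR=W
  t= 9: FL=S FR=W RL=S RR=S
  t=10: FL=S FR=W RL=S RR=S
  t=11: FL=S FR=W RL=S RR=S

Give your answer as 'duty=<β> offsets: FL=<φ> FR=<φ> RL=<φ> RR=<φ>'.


duty=8 offsets: FL=6 FR=11 RL=5 RR=3

duty β = stance ticks per leg = 8
FL: stance ticks = 8; W→S at t=6 → φ=6
FR: stance ticks = 8; W→S at t=1 → φ=11
RL: stance ticks = 8; W→S at t=7 → φ=5
RR: stance ticks = 8; W→S at t=9 → φ=3


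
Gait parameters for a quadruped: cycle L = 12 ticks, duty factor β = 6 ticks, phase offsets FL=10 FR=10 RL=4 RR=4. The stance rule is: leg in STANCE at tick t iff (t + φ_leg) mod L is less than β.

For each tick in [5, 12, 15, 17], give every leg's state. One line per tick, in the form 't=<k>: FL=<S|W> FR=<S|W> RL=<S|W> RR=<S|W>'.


t=5: phase=(3,3,9,9) vs β=6 → FL=S FR=S RL=W RR=W
t=12: phase=(10,10,4,4) vs β=6 → FL=W FR=W RL=S RR=S
t=15: phase=(1,1,7,7) vs β=6 → FL=S FR=S RL=W RR=W
t=17: phase=(3,3,9,9) vs β=6 → FL=S FR=S RL=W RR=W

t=5: FL=S FR=S RL=W RR=W
t=12: FL=W FR=W RL=S RR=S
t=15: FL=S FR=S RL=W RR=W
t=17: FL=S FR=S RL=W RR=W


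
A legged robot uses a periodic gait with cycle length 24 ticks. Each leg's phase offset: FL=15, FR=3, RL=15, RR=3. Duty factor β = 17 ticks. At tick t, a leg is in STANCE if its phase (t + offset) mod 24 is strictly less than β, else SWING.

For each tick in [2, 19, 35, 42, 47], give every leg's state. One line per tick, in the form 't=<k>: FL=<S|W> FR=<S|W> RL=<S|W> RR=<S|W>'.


t=2: FL=W FR=S RL=W RR=S
t=19: FL=S FR=W RL=S RR=W
t=35: FL=S FR=S RL=S RR=S
t=42: FL=S FR=W RL=S RR=W
t=47: FL=S FR=S RL=S RR=S

t=2: phase=(17,5,17,5) vs β=17 → FL=W FR=S RL=W RR=S
t=19: phase=(10,22,10,22) vs β=17 → FL=S FR=W RL=S RR=W
t=35: phase=(2,14,2,14) vs β=17 → FL=S FR=S RL=S RR=S
t=42: phase=(9,21,9,21) vs β=17 → FL=S FR=W RL=S RR=W
t=47: phase=(14,2,14,2) vs β=17 → FL=S FR=S RL=S RR=S


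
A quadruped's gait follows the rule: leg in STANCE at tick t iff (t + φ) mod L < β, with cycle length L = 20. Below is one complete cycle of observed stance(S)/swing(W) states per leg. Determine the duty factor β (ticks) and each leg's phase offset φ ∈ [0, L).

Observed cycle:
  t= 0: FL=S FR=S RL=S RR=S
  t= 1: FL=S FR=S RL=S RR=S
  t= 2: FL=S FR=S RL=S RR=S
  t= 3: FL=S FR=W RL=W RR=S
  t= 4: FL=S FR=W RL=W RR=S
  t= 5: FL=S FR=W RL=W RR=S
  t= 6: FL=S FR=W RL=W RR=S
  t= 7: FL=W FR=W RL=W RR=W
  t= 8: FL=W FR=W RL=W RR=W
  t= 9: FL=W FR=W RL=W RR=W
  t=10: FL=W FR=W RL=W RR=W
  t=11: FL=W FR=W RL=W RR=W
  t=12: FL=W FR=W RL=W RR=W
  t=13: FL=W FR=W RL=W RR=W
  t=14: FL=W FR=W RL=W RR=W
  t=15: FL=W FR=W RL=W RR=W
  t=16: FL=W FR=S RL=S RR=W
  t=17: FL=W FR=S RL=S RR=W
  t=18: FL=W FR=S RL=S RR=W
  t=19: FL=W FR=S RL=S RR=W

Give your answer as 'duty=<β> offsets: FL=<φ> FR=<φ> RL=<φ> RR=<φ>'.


duty β = stance ticks per leg = 7
FL: stance ticks = 7; W→S at t=0 → φ=0
FR: stance ticks = 7; W→S at t=16 → φ=4
RL: stance ticks = 7; W→S at t=16 → φ=4
RR: stance ticks = 7; W→S at t=0 → φ=0

duty=7 offsets: FL=0 FR=4 RL=4 RR=0


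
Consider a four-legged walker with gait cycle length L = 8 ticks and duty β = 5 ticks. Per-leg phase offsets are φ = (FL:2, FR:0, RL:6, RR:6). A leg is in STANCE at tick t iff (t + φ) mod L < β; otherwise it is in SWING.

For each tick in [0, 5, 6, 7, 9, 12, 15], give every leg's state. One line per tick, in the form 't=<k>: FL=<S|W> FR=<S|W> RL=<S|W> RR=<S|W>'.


t=0: phase=(2,0,6,6) vs β=5 → FL=S FR=S RL=W RR=W
t=5: phase=(7,5,3,3) vs β=5 → FL=W FR=W RL=S RR=S
t=6: phase=(0,6,4,4) vs β=5 → FL=S FR=W RL=S RR=S
t=7: phase=(1,7,5,5) vs β=5 → FL=S FR=W RL=W RR=W
t=9: phase=(3,1,7,7) vs β=5 → FL=S FR=S RL=W RR=W
t=12: phase=(6,4,2,2) vs β=5 → FL=W FR=S RL=S RR=S
t=15: phase=(1,7,5,5) vs β=5 → FL=S FR=W RL=W RR=W

t=0: FL=S FR=S RL=W RR=W
t=5: FL=W FR=W RL=S RR=S
t=6: FL=S FR=W RL=S RR=S
t=7: FL=S FR=W RL=W RR=W
t=9: FL=S FR=S RL=W RR=W
t=12: FL=W FR=S RL=S RR=S
t=15: FL=S FR=W RL=W RR=W


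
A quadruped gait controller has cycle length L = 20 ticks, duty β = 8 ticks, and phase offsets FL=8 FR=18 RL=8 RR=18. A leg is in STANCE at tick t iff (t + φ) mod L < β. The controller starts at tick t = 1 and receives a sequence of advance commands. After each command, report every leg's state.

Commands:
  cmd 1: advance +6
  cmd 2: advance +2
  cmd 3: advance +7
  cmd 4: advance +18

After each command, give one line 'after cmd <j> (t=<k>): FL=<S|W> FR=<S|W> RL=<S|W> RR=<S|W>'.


start t=1: FL=W FR=W RL=W RR=W
cmd 1: advance +6 → t=7, phase=(15,5,15,5) → FL=W FR=S RL=W RR=S
cmd 2: advance +2 → t=9, phase=(17,7,17,7) → FL=W FR=S RL=W RR=S
cmd 3: advance +7 → t=16, phase=(4,14,4,14) → FL=S FR=W RL=S RR=W
cmd 4: advance +18 → t=34, phase=(2,12,2,12) → FL=S FR=W RL=S RR=W

after cmd 1 (t=7): FL=W FR=S RL=W RR=S
after cmd 2 (t=9): FL=W FR=S RL=W RR=S
after cmd 3 (t=16): FL=S FR=W RL=S RR=W
after cmd 4 (t=34): FL=S FR=W RL=S RR=W


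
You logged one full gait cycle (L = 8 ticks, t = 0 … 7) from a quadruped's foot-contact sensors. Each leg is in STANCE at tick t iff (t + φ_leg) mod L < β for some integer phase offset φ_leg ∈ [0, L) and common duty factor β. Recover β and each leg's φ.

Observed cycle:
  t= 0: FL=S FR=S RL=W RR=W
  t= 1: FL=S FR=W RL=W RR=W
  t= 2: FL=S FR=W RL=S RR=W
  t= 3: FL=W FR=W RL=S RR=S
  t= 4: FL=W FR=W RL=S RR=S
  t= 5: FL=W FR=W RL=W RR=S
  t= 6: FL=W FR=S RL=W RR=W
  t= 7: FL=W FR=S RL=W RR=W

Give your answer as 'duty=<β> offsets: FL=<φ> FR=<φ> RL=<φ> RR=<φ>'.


duty=3 offsets: FL=0 FR=2 RL=6 RR=5

duty β = stance ticks per leg = 3
FL: stance ticks = 3; W→S at t=0 → φ=0
FR: stance ticks = 3; W→S at t=6 → φ=2
RL: stance ticks = 3; W→S at t=2 → φ=6
RR: stance ticks = 3; W→S at t=3 → φ=5


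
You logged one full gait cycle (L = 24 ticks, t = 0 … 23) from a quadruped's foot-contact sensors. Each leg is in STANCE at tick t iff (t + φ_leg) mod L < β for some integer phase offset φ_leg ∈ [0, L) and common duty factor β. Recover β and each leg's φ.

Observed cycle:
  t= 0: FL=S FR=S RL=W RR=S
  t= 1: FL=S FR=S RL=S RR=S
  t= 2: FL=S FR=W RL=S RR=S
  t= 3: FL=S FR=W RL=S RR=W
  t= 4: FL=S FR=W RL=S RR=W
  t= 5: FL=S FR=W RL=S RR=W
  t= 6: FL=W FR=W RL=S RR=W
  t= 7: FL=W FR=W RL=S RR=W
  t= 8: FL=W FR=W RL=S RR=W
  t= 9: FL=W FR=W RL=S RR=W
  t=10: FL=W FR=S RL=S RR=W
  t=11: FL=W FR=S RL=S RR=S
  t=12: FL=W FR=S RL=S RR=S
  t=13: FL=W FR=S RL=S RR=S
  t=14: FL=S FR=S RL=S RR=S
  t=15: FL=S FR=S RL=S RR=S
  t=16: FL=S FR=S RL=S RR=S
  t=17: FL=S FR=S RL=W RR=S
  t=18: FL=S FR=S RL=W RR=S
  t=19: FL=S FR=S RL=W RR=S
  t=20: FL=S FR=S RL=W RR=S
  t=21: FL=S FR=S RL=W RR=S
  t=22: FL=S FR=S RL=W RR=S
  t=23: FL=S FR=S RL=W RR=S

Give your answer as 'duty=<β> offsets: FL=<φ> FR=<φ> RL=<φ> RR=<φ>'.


duty β = stance ticks per leg = 16
FL: stance ticks = 16; W→S at t=14 → φ=10
FR: stance ticks = 16; W→S at t=10 → φ=14
RL: stance ticks = 16; W→S at t=1 → φ=23
RR: stance ticks = 16; W→S at t=11 → φ=13

duty=16 offsets: FL=10 FR=14 RL=23 RR=13


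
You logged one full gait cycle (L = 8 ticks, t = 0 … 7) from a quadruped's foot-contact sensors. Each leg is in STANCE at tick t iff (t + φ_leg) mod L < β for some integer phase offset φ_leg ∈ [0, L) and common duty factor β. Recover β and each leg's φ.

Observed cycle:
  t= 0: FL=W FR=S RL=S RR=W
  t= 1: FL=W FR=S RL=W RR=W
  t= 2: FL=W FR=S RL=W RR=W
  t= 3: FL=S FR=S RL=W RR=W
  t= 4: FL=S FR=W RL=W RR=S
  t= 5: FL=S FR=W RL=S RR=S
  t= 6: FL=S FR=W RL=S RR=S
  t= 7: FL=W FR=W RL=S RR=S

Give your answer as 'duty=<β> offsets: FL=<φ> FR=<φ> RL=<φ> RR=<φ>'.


duty β = stance ticks per leg = 4
FL: stance ticks = 4; W→S at t=3 → φ=5
FR: stance ticks = 4; W→S at t=0 → φ=0
RL: stance ticks = 4; W→S at t=5 → φ=3
RR: stance ticks = 4; W→S at t=4 → φ=4

duty=4 offsets: FL=5 FR=0 RL=3 RR=4


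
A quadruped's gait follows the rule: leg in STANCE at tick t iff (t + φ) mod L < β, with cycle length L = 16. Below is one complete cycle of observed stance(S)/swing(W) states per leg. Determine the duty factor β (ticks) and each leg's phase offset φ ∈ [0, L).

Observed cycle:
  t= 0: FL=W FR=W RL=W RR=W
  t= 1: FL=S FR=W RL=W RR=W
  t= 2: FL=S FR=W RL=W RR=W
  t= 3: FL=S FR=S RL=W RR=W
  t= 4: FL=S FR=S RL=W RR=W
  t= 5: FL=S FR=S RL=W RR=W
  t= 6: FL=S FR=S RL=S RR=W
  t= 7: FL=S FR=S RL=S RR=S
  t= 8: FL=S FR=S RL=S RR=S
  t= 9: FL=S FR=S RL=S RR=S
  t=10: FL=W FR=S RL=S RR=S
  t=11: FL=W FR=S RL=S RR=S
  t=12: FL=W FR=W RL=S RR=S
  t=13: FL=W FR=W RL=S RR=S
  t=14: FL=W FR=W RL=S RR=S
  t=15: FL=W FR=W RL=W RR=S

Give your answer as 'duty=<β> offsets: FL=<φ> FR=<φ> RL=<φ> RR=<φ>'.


duty β = stance ticks per leg = 9
FL: stance ticks = 9; W→S at t=1 → φ=15
FR: stance ticks = 9; W→S at t=3 → φ=13
RL: stance ticks = 9; W→S at t=6 → φ=10
RR: stance ticks = 9; W→S at t=7 → φ=9

duty=9 offsets: FL=15 FR=13 RL=10 RR=9


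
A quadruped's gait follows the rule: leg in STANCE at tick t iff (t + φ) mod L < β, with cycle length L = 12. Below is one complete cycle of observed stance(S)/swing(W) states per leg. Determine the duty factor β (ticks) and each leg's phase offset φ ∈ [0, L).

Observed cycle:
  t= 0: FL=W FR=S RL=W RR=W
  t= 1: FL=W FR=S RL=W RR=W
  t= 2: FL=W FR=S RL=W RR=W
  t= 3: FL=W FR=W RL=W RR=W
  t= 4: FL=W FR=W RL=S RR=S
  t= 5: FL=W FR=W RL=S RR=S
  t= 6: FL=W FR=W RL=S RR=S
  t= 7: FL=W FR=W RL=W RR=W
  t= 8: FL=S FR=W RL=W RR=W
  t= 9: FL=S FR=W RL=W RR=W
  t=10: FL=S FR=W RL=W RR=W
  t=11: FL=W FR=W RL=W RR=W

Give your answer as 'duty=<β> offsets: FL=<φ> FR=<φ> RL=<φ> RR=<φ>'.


duty=3 offsets: FL=4 FR=0 RL=8 RR=8

duty β = stance ticks per leg = 3
FL: stance ticks = 3; W→S at t=8 → φ=4
FR: stance ticks = 3; W→S at t=0 → φ=0
RL: stance ticks = 3; W→S at t=4 → φ=8
RR: stance ticks = 3; W→S at t=4 → φ=8


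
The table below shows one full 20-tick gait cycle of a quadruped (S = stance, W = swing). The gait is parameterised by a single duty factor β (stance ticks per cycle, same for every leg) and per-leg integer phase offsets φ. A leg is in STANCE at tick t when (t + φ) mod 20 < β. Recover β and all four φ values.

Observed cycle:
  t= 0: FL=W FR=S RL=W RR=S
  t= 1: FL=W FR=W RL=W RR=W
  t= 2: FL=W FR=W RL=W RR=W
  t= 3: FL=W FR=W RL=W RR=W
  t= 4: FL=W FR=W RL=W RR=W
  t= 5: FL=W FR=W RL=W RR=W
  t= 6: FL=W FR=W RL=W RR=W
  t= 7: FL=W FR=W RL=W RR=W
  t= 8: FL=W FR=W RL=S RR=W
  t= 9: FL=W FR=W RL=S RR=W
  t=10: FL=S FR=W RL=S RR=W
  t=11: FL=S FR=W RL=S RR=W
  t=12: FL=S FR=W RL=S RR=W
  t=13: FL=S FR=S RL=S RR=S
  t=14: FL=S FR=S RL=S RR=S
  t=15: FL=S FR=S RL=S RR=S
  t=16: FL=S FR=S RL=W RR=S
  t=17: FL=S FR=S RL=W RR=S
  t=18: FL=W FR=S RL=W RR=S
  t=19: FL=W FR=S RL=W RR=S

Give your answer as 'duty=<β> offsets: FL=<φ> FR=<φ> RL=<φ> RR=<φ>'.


duty=8 offsets: FL=10 FR=7 RL=12 RR=7

duty β = stance ticks per leg = 8
FL: stance ticks = 8; W→S at t=10 → φ=10
FR: stance ticks = 8; W→S at t=13 → φ=7
RL: stance ticks = 8; W→S at t=8 → φ=12
RR: stance ticks = 8; W→S at t=13 → φ=7


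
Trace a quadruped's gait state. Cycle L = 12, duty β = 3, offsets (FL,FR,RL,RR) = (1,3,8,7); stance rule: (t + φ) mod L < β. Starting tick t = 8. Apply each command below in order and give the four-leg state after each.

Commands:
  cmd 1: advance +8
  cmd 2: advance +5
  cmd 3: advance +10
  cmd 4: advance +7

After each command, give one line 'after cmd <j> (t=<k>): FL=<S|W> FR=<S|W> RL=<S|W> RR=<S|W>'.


start t=8: FL=W FR=W RL=W RR=W
cmd 1: advance +8 → t=16, phase=(5,7,0,11) → FL=W FR=W RL=S RR=W
cmd 2: advance +5 → t=21, phase=(10,0,5,4) → FL=W FR=S RL=W RR=W
cmd 3: advance +10 → t=31, phase=(8,10,3,2) → FL=W FR=W RL=W RR=S
cmd 4: advance +7 → t=38, phase=(3,5,10,9) → FL=W FR=W RL=W RR=W

after cmd 1 (t=16): FL=W FR=W RL=S RR=W
after cmd 2 (t=21): FL=W FR=S RL=W RR=W
after cmd 3 (t=31): FL=W FR=W RL=W RR=S
after cmd 4 (t=38): FL=W FR=W RL=W RR=W


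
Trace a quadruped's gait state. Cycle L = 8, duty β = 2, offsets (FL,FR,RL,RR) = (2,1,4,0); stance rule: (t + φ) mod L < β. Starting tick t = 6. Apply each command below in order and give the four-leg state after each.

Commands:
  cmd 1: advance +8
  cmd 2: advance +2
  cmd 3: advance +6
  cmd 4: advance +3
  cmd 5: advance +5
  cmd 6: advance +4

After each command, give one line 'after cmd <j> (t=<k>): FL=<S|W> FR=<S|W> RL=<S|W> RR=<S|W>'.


after cmd 1 (t=14): FL=S FR=W RL=W RR=W
after cmd 2 (t=16): FL=W FR=S RL=W RR=S
after cmd 3 (t=22): FL=S FR=W RL=W RR=W
after cmd 4 (t=25): FL=W FR=W RL=W RR=S
after cmd 5 (t=30): FL=S FR=W RL=W RR=W
after cmd 6 (t=34): FL=W FR=W RL=W RR=W

start t=6: FL=S FR=W RL=W RR=W
cmd 1: advance +8 → t=14, phase=(0,7,2,6) → FL=S FR=W RL=W RR=W
cmd 2: advance +2 → t=16, phase=(2,1,4,0) → FL=W FR=S RL=W RR=S
cmd 3: advance +6 → t=22, phase=(0,7,2,6) → FL=S FR=W RL=W RR=W
cmd 4: advance +3 → t=25, phase=(3,2,5,1) → FL=W FR=W RL=W RR=S
cmd 5: advance +5 → t=30, phase=(0,7,2,6) → FL=S FR=W RL=W RR=W
cmd 6: advance +4 → t=34, phase=(4,3,6,2) → FL=W FR=W RL=W RR=W


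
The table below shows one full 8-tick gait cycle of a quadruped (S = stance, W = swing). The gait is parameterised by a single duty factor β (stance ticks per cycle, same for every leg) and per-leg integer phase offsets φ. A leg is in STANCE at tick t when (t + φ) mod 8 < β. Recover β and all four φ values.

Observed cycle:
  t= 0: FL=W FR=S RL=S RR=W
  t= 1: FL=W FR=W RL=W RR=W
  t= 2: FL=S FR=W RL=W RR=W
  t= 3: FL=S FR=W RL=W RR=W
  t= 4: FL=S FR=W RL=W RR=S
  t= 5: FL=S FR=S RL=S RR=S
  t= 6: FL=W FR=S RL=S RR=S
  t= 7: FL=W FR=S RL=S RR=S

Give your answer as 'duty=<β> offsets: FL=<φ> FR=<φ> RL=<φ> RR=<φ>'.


duty β = stance ticks per leg = 4
FL: stance ticks = 4; W→S at t=2 → φ=6
FR: stance ticks = 4; W→S at t=5 → φ=3
RL: stance ticks = 4; W→S at t=5 → φ=3
RR: stance ticks = 4; W→S at t=4 → φ=4

duty=4 offsets: FL=6 FR=3 RL=3 RR=4


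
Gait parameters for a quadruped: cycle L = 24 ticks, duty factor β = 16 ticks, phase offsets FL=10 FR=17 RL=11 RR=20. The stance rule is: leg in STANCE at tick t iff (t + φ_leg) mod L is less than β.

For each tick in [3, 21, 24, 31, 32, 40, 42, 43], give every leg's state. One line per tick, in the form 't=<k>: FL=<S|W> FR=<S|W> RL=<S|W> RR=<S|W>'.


t=3: phase=(13,20,14,23) vs β=16 → FL=S FR=W RL=S RR=W
t=21: phase=(7,14,8,17) vs β=16 → FL=S FR=S RL=S RR=W
t=24: phase=(10,17,11,20) vs β=16 → FL=S FR=W RL=S RR=W
t=31: phase=(17,0,18,3) vs β=16 → FL=W FR=S RL=W RR=S
t=32: phase=(18,1,19,4) vs β=16 → FL=W FR=S RL=W RR=S
t=40: phase=(2,9,3,12) vs β=16 → FL=S FR=S RL=S RR=S
t=42: phase=(4,11,5,14) vs β=16 → FL=S FR=S RL=S RR=S
t=43: phase=(5,12,6,15) vs β=16 → FL=S FR=S RL=S RR=S

t=3: FL=S FR=W RL=S RR=W
t=21: FL=S FR=S RL=S RR=W
t=24: FL=S FR=W RL=S RR=W
t=31: FL=W FR=S RL=W RR=S
t=32: FL=W FR=S RL=W RR=S
t=40: FL=S FR=S RL=S RR=S
t=42: FL=S FR=S RL=S RR=S
t=43: FL=S FR=S RL=S RR=S


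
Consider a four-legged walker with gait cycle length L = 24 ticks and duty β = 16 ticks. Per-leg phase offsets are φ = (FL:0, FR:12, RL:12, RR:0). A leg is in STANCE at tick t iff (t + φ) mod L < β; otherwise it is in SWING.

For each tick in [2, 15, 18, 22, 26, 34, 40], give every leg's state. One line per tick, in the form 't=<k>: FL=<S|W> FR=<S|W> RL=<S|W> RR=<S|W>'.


t=2: FL=S FR=S RL=S RR=S
t=15: FL=S FR=S RL=S RR=S
t=18: FL=W FR=S RL=S RR=W
t=22: FL=W FR=S RL=S RR=W
t=26: FL=S FR=S RL=S RR=S
t=34: FL=S FR=W RL=W RR=S
t=40: FL=W FR=S RL=S RR=W

t=2: phase=(2,14,14,2) vs β=16 → FL=S FR=S RL=S RR=S
t=15: phase=(15,3,3,15) vs β=16 → FL=S FR=S RL=S RR=S
t=18: phase=(18,6,6,18) vs β=16 → FL=W FR=S RL=S RR=W
t=22: phase=(22,10,10,22) vs β=16 → FL=W FR=S RL=S RR=W
t=26: phase=(2,14,14,2) vs β=16 → FL=S FR=S RL=S RR=S
t=34: phase=(10,22,22,10) vs β=16 → FL=S FR=W RL=W RR=S
t=40: phase=(16,4,4,16) vs β=16 → FL=W FR=S RL=S RR=W
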